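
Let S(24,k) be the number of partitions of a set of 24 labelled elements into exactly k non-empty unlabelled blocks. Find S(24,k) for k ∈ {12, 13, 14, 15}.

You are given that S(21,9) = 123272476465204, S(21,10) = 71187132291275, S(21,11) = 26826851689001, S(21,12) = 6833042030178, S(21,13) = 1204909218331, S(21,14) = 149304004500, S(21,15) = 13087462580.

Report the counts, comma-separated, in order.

row 22: T[22][10]=10·71187132291275+123272476465204=835143799377954  T[22][11]=11·26826851689001+71187132291275=366282500870286  T[22][12]=12·6833042030178+26826851689001=108823356051137  T[22][13]=13·1204909218331+6833042030178=22496861868481  T[22][14]=14·149304004500+1204909218331=3295165281331  T[22][15]=15·13087462580+149304004500=345615943200
row 23: T[23][11]=11·366282500870286+835143799377954=4864251308951100  T[23][12]=12·108823356051137+366282500870286=1672162773483930  T[23][13]=13·22496861868481+108823356051137=401282560341390  T[23][14]=14·3295165281331+22496861868481=68629175807115  T[23][15]=15·345615943200+3295165281331=8479404429331
row 24: T[24][12]=12·1672162773483930+4864251308951100=24930204590758260  T[24][13]=13·401282560341390+1672162773483930=6888836057922000  T[24][14]=14·68629175807115+401282560341390=1362091021641000  T[24][15]=15·8479404429331+68629175807115=195820242247080
Read S(24,12) = 24930204590758260, S(24,13) = 6888836057922000, S(24,14) = 1362091021641000, S(24,15) = 195820242247080.

24930204590758260, 6888836057922000, 1362091021641000, 195820242247080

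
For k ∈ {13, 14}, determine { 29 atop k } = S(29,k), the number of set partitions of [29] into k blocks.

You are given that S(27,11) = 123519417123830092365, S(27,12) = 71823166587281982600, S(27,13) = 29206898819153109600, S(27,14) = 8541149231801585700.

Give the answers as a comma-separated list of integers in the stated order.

6855064482242755179765, 2534474684137526739000

row 28: T[28][12]=12·71823166587281982600+123519417123830092365=985397416171213883565  T[28][13]=13·29206898819153109600+71823166587281982600=451512851236272407400  T[28][14]=14·8541149231801585700+29206898819153109600=148782988064375309400
row 29: T[29][13]=13·451512851236272407400+985397416171213883565=6855064482242755179765  T[29][14]=14·148782988064375309400+451512851236272407400=2534474684137526739000
Read S(29,13) = 6855064482242755179765, S(29,14) = 2534474684137526739000.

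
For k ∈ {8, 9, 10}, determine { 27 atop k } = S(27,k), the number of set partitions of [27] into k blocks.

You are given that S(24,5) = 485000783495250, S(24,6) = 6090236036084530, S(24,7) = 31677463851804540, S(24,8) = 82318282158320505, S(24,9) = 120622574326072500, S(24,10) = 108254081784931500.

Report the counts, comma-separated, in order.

i=25: T(25,6)=485000783495250+6·6090236036084530=37026417000002430 | T(25,7)=6090236036084530+7·31677463851804540=227832482998716310 | T(25,8)=31677463851804540+8·82318282158320505=690223721118368580 | T(25,9)=82318282158320505+9·120622574326072500=1167921451092973005 | T(25,10)=120622574326072500+10·108254081784931500=1203163392175387500
i=26: T(26,7)=37026417000002430+7·227832482998716310=1631853797991016600 | T(26,8)=227832482998716310+8·690223721118368580=5749622251945664950 | T(26,9)=690223721118368580+9·1167921451092973005=11201516780955125625 | T(26,10)=1167921451092973005+10·1203163392175387500=13199555372846848005
i=27: T(27,8)=1631853797991016600+8·5749622251945664950=47628831813556336200 | T(27,9)=5749622251945664950+9·11201516780955125625=106563273280541795575 | T(27,10)=11201516780955125625+10·13199555372846848005=143197070509423605675
Read S(27,8) = 47628831813556336200, S(27,9) = 106563273280541795575, S(27,10) = 143197070509423605675.

47628831813556336200, 106563273280541795575, 143197070509423605675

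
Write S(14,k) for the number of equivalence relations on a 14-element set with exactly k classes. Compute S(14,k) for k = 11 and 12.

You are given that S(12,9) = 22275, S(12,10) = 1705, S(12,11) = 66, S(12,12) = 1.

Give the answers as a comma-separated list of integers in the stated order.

66066, 3367

[13] T[13,10]:10*1705+22275=39325 · T[13,11]:11*66+1705=2431 · T[13,12]:12*1+66=78
[14] T[14,11]:11*2431+39325=66066 · T[14,12]:12*78+2431=3367
Read S(14,11) = 66066, S(14,12) = 3367.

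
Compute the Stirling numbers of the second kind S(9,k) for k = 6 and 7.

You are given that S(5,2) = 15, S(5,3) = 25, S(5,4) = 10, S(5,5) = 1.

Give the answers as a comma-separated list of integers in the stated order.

[6] T[6,3]:3*25+15=90 · T[6,4]:4*10+25=65 · T[6,5]:5*1+10=15 · T[6,6]:6*0+1=1
[7] T[7,4]:4*65+90=350 · T[7,5]:5*15+65=140 · T[7,6]:6*1+15=21 · T[7,7]:7*0+1=1
[8] T[8,5]:5*140+350=1050 · T[8,6]:6*21+140=266 · T[8,7]:7*1+21=28
[9] T[9,6]:6*266+1050=2646 · T[9,7]:7*28+266=462
Read S(9,6) = 2646, S(9,7) = 462.

2646, 462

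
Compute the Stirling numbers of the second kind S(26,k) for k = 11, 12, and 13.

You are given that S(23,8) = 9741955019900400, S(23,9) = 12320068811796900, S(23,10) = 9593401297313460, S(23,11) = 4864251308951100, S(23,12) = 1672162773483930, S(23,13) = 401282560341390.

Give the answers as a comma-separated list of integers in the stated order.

10029078340998476760, 5149507353856958820, 1850568574253550060

row 24: T[24][9]=9·12320068811796900+9741955019900400=120622574326072500  T[24][10]=10·9593401297313460+12320068811796900=108254081784931500  T[24][11]=11·4864251308951100+9593401297313460=63100165695775560  T[24][12]=12·1672162773483930+4864251308951100=24930204590758260  T[24][13]=13·401282560341390+1672162773483930=6888836057922000
row 25: T[25][10]=10·108254081784931500+120622574326072500=1203163392175387500  T[25][11]=11·63100165695775560+108254081784931500=802355904438462660  T[25][12]=12·24930204590758260+63100165695775560=362262620784874680  T[25][13]=13·6888836057922000+24930204590758260=114485073343744260
row 26: T[26][11]=11·802355904438462660+1203163392175387500=10029078340998476760  T[26][12]=12·362262620784874680+802355904438462660=5149507353856958820  T[26][13]=13·114485073343744260+362262620784874680=1850568574253550060
Read S(26,11) = 10029078340998476760, S(26,12) = 5149507353856958820, S(26,13) = 1850568574253550060.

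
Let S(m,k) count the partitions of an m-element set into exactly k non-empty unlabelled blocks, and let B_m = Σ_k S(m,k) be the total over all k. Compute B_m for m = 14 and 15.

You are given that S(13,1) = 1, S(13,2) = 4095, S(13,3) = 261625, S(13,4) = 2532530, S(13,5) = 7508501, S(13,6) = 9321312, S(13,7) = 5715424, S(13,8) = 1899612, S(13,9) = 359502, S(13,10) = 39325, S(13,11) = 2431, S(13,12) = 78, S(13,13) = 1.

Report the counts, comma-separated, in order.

@14  (14,1):1·1+0→1, (14,2):4095·2+1→8191, (14,3):261625·3+4095→788970, (14,4):2532530·4+261625→10391745, (14,5):7508501·5+2532530→40075035, (14,6):9321312·6+7508501→63436373, (14,7):5715424·7+9321312→49329280, (14,8):1899612·8+5715424→20912320, (14,9):359502·9+1899612→5135130, (14,10):39325·10+359502→752752, (14,11):2431·11+39325→66066, (14,12):78·12+2431→3367, (14,13):1·13+78→91, (14,14):0·14+1→1
@15  (15,1):1·1+0→1, (15,2):8191·2+1→16383, (15,3):788970·3+8191→2375101, (15,4):10391745·4+788970→42355950, (15,5):40075035·5+10391745→210766920, (15,6):63436373·6+40075035→420693273, (15,7):49329280·7+63436373→408741333, (15,8):20912320·8+49329280→216627840, (15,9):5135130·9+20912320→67128490, (15,10):752752·10+5135130→12662650, (15,11):66066·11+752752→1479478, (15,12):3367·12+66066→106470, (15,13):91·13+3367→4550, (15,14):1·14+91→105, (15,15):0·15+1→1
B_14 = ΣS(14,k) = 1+8191+788970+10391745+40075035+63436373+49329280+20912320+5135130+752752+66066+3367+91+1 = 190899322
B_15 = ΣS(15,k) = 1+16383+2375101+42355950+210766920+420693273+408741333+216627840+67128490+12662650+1479478+106470+4550+105+1 = 1382958545

190899322, 1382958545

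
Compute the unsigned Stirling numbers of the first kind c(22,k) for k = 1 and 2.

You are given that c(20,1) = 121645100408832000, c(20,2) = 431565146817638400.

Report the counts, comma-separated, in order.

[21] T[21,1]:20*121645100408832000+0=2432902008176640000 · T[21,2]:20*431565146817638400+121645100408832000=8752948036761600000
[22] T[22,1]:21*2432902008176640000+0=51090942171709440000 · T[22,2]:21*8752948036761600000+2432902008176640000=186244810780170240000
Read c(22,1) = 51090942171709440000, c(22,2) = 186244810780170240000.

51090942171709440000, 186244810780170240000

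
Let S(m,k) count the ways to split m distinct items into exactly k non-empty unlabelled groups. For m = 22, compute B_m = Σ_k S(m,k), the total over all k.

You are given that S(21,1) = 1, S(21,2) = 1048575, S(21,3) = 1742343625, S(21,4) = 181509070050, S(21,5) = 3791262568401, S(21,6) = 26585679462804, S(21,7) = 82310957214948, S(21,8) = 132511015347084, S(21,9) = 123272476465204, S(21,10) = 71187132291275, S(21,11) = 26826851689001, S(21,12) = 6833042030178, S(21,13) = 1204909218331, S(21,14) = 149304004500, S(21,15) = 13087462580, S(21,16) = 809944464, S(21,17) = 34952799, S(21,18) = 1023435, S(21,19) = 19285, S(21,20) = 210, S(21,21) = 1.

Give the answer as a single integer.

i=22: T(22,1)=0+1·1=1 | T(22,2)=1+2·1048575=2097151 | T(22,3)=1048575+3·1742343625=5228079450 | T(22,4)=1742343625+4·181509070050=727778623825 | T(22,5)=181509070050+5·3791262568401=19137821912055 | T(22,6)=3791262568401+6·26585679462804=163305339345225 | T(22,7)=26585679462804+7·82310957214948=602762379967440 | T(22,8)=82310957214948+8·132511015347084=1142399079991620 | T(22,9)=132511015347084+9·123272476465204=1241963303533920 | T(22,10)=123272476465204+10·71187132291275=835143799377954 | T(22,11)=71187132291275+11·26826851689001=366282500870286 | T(22,12)=26826851689001+12·6833042030178=108823356051137 | T(22,13)=6833042030178+13·1204909218331=22496861868481 | T(22,14)=1204909218331+14·149304004500=3295165281331 | T(22,15)=149304004500+15·13087462580=345615943200 | T(22,16)=13087462580+16·809944464=26046574004 | T(22,17)=809944464+17·34952799=1404142047 | T(22,18)=34952799+18·1023435=53374629 | T(22,19)=1023435+19·19285=1389850 | T(22,20)=19285+20·210=23485 | T(22,21)=210+21·1=231 | T(22,22)=1+22·0=1
B_22 = ΣS(22,k) = 1+2097151+5228079450+727778623825+19137821912055+163305339345225+602762379967440+1142399079991620+1241963303533920+835143799377954+366282500870286+108823356051137+22496861868481+3295165281331+345615943200+26046574004+1404142047+53374629+1389850+23485+231+1 = 4506715738447323

4506715738447323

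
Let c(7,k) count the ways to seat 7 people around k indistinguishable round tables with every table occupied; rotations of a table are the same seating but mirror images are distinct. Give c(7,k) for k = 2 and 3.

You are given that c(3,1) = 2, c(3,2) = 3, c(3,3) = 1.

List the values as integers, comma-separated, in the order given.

1764, 1624

row 4: T[4][1]=3·2+0=6  T[4][2]=3·3+2=11  T[4][3]=3·1+3=6
row 5: T[5][1]=4·6+0=24  T[5][2]=4·11+6=50  T[5][3]=4·6+11=35
row 6: T[6][1]=5·24+0=120  T[6][2]=5·50+24=274  T[6][3]=5·35+50=225
row 7: T[7][2]=6·274+120=1764  T[7][3]=6·225+274=1624
Read c(7,2) = 1764, c(7,3) = 1624.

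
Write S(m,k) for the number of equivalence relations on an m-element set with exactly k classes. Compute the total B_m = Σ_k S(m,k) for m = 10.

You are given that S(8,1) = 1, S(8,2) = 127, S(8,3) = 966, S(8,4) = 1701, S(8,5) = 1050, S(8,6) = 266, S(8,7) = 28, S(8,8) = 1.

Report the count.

[9] T[9,1]:1*1+0=1 · T[9,2]:2*127+1=255 · T[9,3]:3*966+127=3025 · T[9,4]:4*1701+966=7770 · T[9,5]:5*1050+1701=6951 · T[9,6]:6*266+1050=2646 · T[9,7]:7*28+266=462 · T[9,8]:8*1+28=36 · T[9,9]:9*0+1=1
[10] T[10,1]:1*1+0=1 · T[10,2]:2*255+1=511 · T[10,3]:3*3025+255=9330 · T[10,4]:4*7770+3025=34105 · T[10,5]:5*6951+7770=42525 · T[10,6]:6*2646+6951=22827 · T[10,7]:7*462+2646=5880 · T[10,8]:8*36+462=750 · T[10,9]:9*1+36=45 · T[10,10]:10*0+1=1
B_10 = ΣS(10,k) = 1+511+9330+34105+42525+22827+5880+750+45+1 = 115975

115975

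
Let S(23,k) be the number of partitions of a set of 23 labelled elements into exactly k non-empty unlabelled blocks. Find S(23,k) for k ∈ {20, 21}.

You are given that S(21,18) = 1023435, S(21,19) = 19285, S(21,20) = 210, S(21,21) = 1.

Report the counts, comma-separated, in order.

1859550, 28336

@22  (22,19):19285·19+1023435→1389850, (22,20):210·20+19285→23485, (22,21):1·21+210→231
@23  (23,20):23485·20+1389850→1859550, (23,21):231·21+23485→28336
Read S(23,20) = 1859550, S(23,21) = 28336.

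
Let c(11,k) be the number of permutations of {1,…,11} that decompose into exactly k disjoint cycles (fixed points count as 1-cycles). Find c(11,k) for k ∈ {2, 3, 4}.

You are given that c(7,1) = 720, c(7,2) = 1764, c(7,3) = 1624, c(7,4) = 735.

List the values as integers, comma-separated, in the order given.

10628640, 12753576, 8409500

r8: T_8,1=7×720+0=5040; T_8,2=7×1764+720=13068; T_8,3=7×1624+1764=13132; T_8,4=7×735+1624=6769
r9: T_9,1=8×5040+0=40320; T_9,2=8×13068+5040=109584; T_9,3=8×13132+13068=118124; T_9,4=8×6769+13132=67284
r10: T_10,1=9×40320+0=362880; T_10,2=9×109584+40320=1026576; T_10,3=9×118124+109584=1172700; T_10,4=9×67284+118124=723680
r11: T_11,2=10×1026576+362880=10628640; T_11,3=10×1172700+1026576=12753576; T_11,4=10×723680+1172700=8409500
Read c(11,2) = 10628640, c(11,3) = 12753576, c(11,4) = 8409500.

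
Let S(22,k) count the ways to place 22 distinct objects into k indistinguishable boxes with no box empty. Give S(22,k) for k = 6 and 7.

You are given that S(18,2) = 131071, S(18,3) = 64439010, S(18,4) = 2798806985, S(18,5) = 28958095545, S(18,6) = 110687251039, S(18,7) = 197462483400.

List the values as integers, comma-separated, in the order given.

[19] T[19,3]:3*64439010+131071=193448101 · T[19,4]:4*2798806985+64439010=11259666950 · T[19,5]:5*28958095545+2798806985=147589284710 · T[19,6]:6*110687251039+28958095545=693081601779 · T[19,7]:7*197462483400+110687251039=1492924634839
[20] T[20,4]:4*11259666950+193448101=45232115901 · T[20,5]:5*147589284710+11259666950=749206090500 · T[20,6]:6*693081601779+147589284710=4306078895384 · T[20,7]:7*1492924634839+693081601779=11143554045652
[21] T[21,5]:5*749206090500+45232115901=3791262568401 · T[21,6]:6*4306078895384+749206090500=26585679462804 · T[21,7]:7*11143554045652+4306078895384=82310957214948
[22] T[22,6]:6*26585679462804+3791262568401=163305339345225 · T[22,7]:7*82310957214948+26585679462804=602762379967440
Read S(22,6) = 163305339345225, S(22,7) = 602762379967440.

163305339345225, 602762379967440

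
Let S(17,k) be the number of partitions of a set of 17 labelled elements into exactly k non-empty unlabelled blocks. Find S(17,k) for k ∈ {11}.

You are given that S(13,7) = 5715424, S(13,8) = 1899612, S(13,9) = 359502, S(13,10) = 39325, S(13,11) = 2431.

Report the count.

512060978

row 14: T[14][8]=8·1899612+5715424=20912320  T[14][9]=9·359502+1899612=5135130  T[14][10]=10·39325+359502=752752  T[14][11]=11·2431+39325=66066
row 15: T[15][9]=9·5135130+20912320=67128490  T[15][10]=10·752752+5135130=12662650  T[15][11]=11·66066+752752=1479478
row 16: T[16][10]=10·12662650+67128490=193754990  T[16][11]=11·1479478+12662650=28936908
row 17: T[17][11]=11·28936908+193754990=512060978
Read S(17,11) = 512060978.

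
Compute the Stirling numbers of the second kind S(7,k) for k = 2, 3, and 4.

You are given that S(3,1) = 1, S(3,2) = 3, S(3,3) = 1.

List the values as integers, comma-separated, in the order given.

63, 301, 350

row 4: T[4][1]=1·1+0=1  T[4][2]=2·3+1=7  T[4][3]=3·1+3=6  T[4][4]=4·0+1=1
row 5: T[5][1]=1·1+0=1  T[5][2]=2·7+1=15  T[5][3]=3·6+7=25  T[5][4]=4·1+6=10
row 6: T[6][1]=1·1+0=1  T[6][2]=2·15+1=31  T[6][3]=3·25+15=90  T[6][4]=4·10+25=65
row 7: T[7][2]=2·31+1=63  T[7][3]=3·90+31=301  T[7][4]=4·65+90=350
Read S(7,2) = 63, S(7,3) = 301, S(7,4) = 350.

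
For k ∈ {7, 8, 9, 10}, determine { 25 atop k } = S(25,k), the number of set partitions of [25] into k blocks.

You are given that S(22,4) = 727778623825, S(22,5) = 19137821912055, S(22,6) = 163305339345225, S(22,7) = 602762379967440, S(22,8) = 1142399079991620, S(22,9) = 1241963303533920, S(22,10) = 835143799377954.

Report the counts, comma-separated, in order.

i=23: T(23,5)=727778623825+5·19137821912055=96416888184100 | T(23,6)=19137821912055+6·163305339345225=998969857983405 | T(23,7)=163305339345225+7·602762379967440=4382641999117305 | T(23,8)=602762379967440+8·1142399079991620=9741955019900400 | T(23,9)=1142399079991620+9·1241963303533920=12320068811796900 | T(23,10)=1241963303533920+10·835143799377954=9593401297313460
i=24: T(24,6)=96416888184100+6·998969857983405=6090236036084530 | T(24,7)=998969857983405+7·4382641999117305=31677463851804540 | T(24,8)=4382641999117305+8·9741955019900400=82318282158320505 | T(24,9)=9741955019900400+9·12320068811796900=120622574326072500 | T(24,10)=12320068811796900+10·9593401297313460=108254081784931500
i=25: T(25,7)=6090236036084530+7·31677463851804540=227832482998716310 | T(25,8)=31677463851804540+8·82318282158320505=690223721118368580 | T(25,9)=82318282158320505+9·120622574326072500=1167921451092973005 | T(25,10)=120622574326072500+10·108254081784931500=1203163392175387500
Read S(25,7) = 227832482998716310, S(25,8) = 690223721118368580, S(25,9) = 1167921451092973005, S(25,10) = 1203163392175387500.

227832482998716310, 690223721118368580, 1167921451092973005, 1203163392175387500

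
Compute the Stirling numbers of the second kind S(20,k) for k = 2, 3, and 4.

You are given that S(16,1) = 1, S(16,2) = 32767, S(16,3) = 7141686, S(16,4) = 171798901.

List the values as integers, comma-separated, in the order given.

524287, 580606446, 45232115901

i=17: T(17,1)=0+1·1=1 | T(17,2)=1+2·32767=65535 | T(17,3)=32767+3·7141686=21457825 | T(17,4)=7141686+4·171798901=694337290
i=18: T(18,1)=0+1·1=1 | T(18,2)=1+2·65535=131071 | T(18,3)=65535+3·21457825=64439010 | T(18,4)=21457825+4·694337290=2798806985
i=19: T(19,1)=0+1·1=1 | T(19,2)=1+2·131071=262143 | T(19,3)=131071+3·64439010=193448101 | T(19,4)=64439010+4·2798806985=11259666950
i=20: T(20,2)=1+2·262143=524287 | T(20,3)=262143+3·193448101=580606446 | T(20,4)=193448101+4·11259666950=45232115901
Read S(20,2) = 524287, S(20,3) = 580606446, S(20,4) = 45232115901.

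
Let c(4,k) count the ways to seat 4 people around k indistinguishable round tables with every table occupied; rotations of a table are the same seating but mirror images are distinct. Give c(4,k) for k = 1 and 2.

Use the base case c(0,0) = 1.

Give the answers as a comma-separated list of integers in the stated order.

r1: T_1,1=0×0+1=1
r2: T_2,1=1×1+0=1; T_2,2=1×0+1=1
r3: T_3,1=2×1+0=2; T_3,2=2×1+1=3
r4: T_4,1=3×2+0=6; T_4,2=3×3+2=11
Read c(4,1) = 6, c(4,2) = 11.

6, 11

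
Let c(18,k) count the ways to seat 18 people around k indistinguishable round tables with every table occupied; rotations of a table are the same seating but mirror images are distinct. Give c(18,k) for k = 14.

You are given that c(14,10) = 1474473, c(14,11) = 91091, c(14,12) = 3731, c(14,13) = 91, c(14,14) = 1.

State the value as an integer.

r15: T_15,11=14×91091+1474473=2749747; T_15,12=14×3731+91091=143325; T_15,13=14×91+3731=5005; T_15,14=14×1+91=105
r16: T_16,12=15×143325+2749747=4899622; T_16,13=15×5005+143325=218400; T_16,14=15×105+5005=6580
r17: T_17,13=16×218400+4899622=8394022; T_17,14=16×6580+218400=323680
r18: T_18,14=17×323680+8394022=13896582
Read c(18,14) = 13896582.

13896582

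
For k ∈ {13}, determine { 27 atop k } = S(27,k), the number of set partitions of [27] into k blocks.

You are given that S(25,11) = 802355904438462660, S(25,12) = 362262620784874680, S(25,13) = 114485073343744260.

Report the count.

@26  (26,12):362262620784874680·12+802355904438462660→5149507353856958820, (26,13):114485073343744260·13+362262620784874680→1850568574253550060
@27  (27,13):1850568574253550060·13+5149507353856958820→29206898819153109600
Read S(27,13) = 29206898819153109600.

29206898819153109600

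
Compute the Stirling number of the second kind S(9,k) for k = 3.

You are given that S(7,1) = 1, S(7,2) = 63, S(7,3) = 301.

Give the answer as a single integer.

3025

[8] T[8,2]:2*63+1=127 · T[8,3]:3*301+63=966
[9] T[9,3]:3*966+127=3025
Read S(9,3) = 3025.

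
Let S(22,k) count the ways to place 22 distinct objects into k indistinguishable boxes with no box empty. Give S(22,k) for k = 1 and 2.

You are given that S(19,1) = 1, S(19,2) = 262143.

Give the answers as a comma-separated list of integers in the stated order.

1, 2097151

r20: T_20,1=1×1+0=1; T_20,2=2×262143+1=524287
r21: T_21,1=1×1+0=1; T_21,2=2×524287+1=1048575
r22: T_22,1=1×1+0=1; T_22,2=2×1048575+1=2097151
Read S(22,1) = 1, S(22,2) = 2097151.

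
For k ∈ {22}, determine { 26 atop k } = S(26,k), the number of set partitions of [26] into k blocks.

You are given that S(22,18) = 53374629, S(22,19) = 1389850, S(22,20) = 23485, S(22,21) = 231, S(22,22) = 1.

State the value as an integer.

238929405

row 23: T[23][19]=19·1389850+53374629=79781779  T[23][20]=20·23485+1389850=1859550  T[23][21]=21·231+23485=28336  T[23][22]=22·1+231=253
row 24: T[24][20]=20·1859550+79781779=116972779  T[24][21]=21·28336+1859550=2454606  T[24][22]=22·253+28336=33902
row 25: T[25][21]=21·2454606+116972779=168519505  T[25][22]=22·33902+2454606=3200450
row 26: T[26][22]=22·3200450+168519505=238929405
Read S(26,22) = 238929405.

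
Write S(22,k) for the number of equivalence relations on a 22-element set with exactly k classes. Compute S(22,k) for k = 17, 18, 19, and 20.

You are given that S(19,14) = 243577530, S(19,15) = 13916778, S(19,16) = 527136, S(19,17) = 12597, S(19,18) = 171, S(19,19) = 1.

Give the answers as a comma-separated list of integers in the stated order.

1404142047, 53374629, 1389850, 23485

r20: T_20,15=15×13916778+243577530=452329200; T_20,16=16×527136+13916778=22350954; T_20,17=17×12597+527136=741285; T_20,18=18×171+12597=15675; T_20,19=19×1+171=190; T_20,20=20×0+1=1
r21: T_21,16=16×22350954+452329200=809944464; T_21,17=17×741285+22350954=34952799; T_21,18=18×15675+741285=1023435; T_21,19=19×190+15675=19285; T_21,20=20×1+190=210
r22: T_22,17=17×34952799+809944464=1404142047; T_22,18=18×1023435+34952799=53374629; T_22,19=19×19285+1023435=1389850; T_22,20=20×210+19285=23485
Read S(22,17) = 1404142047, S(22,18) = 53374629, S(22,19) = 1389850, S(22,20) = 23485.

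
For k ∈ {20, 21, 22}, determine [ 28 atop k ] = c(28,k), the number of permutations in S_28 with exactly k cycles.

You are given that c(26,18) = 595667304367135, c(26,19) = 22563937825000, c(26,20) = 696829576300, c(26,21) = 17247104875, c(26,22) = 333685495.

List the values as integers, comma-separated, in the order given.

2280730371654735, 71603372991150, 1845173352165

@27  (27,19):22563937825000·26+595667304367135→1182329687817135, (27,20):696829576300·26+22563937825000→40681506808800, (27,21):17247104875·26+696829576300→1145254303050, (27,22):333685495·26+17247104875→25922927745
@28  (28,20):40681506808800·27+1182329687817135→2280730371654735, (28,21):1145254303050·27+40681506808800→71603372991150, (28,22):25922927745·27+1145254303050→1845173352165
Read c(28,20) = 2280730371654735, c(28,21) = 71603372991150, c(28,22) = 1845173352165.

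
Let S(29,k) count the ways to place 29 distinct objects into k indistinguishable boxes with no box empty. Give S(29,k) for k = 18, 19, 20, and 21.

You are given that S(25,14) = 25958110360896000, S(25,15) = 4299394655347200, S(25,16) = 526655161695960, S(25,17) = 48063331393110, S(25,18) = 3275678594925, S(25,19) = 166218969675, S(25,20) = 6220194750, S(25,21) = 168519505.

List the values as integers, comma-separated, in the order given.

@26  (26,15):4299394655347200·15+25958110360896000→90449030191104000, (26,16):526655161695960·16+4299394655347200→12725877242482560, (26,17):48063331393110·17+526655161695960→1343731795378830, (26,18):3275678594925·18+48063331393110→107025546101760, (26,19):166218969675·19+3275678594925→6433839018750, (26,20):6220194750·20+166218969675→290622864675, (26,21):168519505·21+6220194750→9759104355
@27  (27,16):12725877242482560·16+90449030191104000→294063066070824960, (27,17):1343731795378830·17+12725877242482560→35569317763922670, (27,18):107025546101760·18+1343731795378830→3270191625210510, (27,19):6433839018750·19+107025546101760→229268487458010, (27,20):290622864675·20+6433839018750→12246296312250, (27,21):9759104355·21+290622864675→495564056130
@28  (28,17):35569317763922670·17+294063066070824960→898741468057510350, (28,18):3270191625210510·18+35569317763922670→94432767017711850, (28,19):229268487458010·19+3270191625210510→7626292886912700, (28,20):12246296312250·20+229268487458010→474194413703010, (28,21):495564056130·21+12246296312250→22653141490980
@29  (29,18):94432767017711850·18+898741468057510350→2598531274376323650, (29,19):7626292886912700·19+94432767017711850→239332331869053150, (29,20):474194413703010·20+7626292886912700→17110181160972900, (29,21):22653141490980·21+474194413703010→949910385013590
Read S(29,18) = 2598531274376323650, S(29,19) = 239332331869053150, S(29,20) = 17110181160972900, S(29,21) = 949910385013590.

2598531274376323650, 239332331869053150, 17110181160972900, 949910385013590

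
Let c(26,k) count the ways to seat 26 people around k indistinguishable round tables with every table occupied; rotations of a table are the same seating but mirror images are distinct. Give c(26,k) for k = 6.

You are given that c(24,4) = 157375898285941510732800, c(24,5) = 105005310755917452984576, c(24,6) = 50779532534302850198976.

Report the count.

35770355645907606826362624

r25: T_25,5=24×105005310755917452984576+157375898285941510732800=2677503356427960382362624; T_25,6=24×50779532534302850198976+105005310755917452984576=1323714091579185857760000
r26: T_26,6=25×1323714091579185857760000+2677503356427960382362624=35770355645907606826362624
Read c(26,6) = 35770355645907606826362624.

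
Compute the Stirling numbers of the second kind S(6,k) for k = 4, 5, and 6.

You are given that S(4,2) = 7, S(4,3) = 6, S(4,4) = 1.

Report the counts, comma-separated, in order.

row 5: T[5][3]=3·6+7=25  T[5][4]=4·1+6=10  T[5][5]=5·0+1=1
row 6: T[6][4]=4·10+25=65  T[6][5]=5·1+10=15  T[6][6]=6·0+1=1
Read S(6,4) = 65, S(6,5) = 15, S(6,6) = 1.

65, 15, 1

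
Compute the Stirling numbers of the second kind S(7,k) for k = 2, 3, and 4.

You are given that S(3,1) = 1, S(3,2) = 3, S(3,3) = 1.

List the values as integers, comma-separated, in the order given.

r4: T_4,1=1×1+0=1; T_4,2=2×3+1=7; T_4,3=3×1+3=6; T_4,4=4×0+1=1
r5: T_5,1=1×1+0=1; T_5,2=2×7+1=15; T_5,3=3×6+7=25; T_5,4=4×1+6=10
r6: T_6,1=1×1+0=1; T_6,2=2×15+1=31; T_6,3=3×25+15=90; T_6,4=4×10+25=65
r7: T_7,2=2×31+1=63; T_7,3=3×90+31=301; T_7,4=4×65+90=350
Read S(7,2) = 63, S(7,3) = 301, S(7,4) = 350.

63, 301, 350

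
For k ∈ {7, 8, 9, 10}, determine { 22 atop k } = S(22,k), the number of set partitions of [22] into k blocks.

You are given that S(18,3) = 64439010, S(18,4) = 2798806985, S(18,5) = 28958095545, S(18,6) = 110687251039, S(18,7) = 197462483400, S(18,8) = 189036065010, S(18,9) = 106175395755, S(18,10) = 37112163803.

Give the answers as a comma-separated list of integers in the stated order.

602762379967440, 1142399079991620, 1241963303533920, 835143799377954

r19: T_19,4=4×2798806985+64439010=11259666950; T_19,5=5×28958095545+2798806985=147589284710; T_19,6=6×110687251039+28958095545=693081601779; T_19,7=7×197462483400+110687251039=1492924634839; T_19,8=8×189036065010+197462483400=1709751003480; T_19,9=9×106175395755+189036065010=1144614626805; T_19,10=10×37112163803+106175395755=477297033785
r20: T_20,5=5×147589284710+11259666950=749206090500; T_20,6=6×693081601779+147589284710=4306078895384; T_20,7=7×1492924634839+693081601779=11143554045652; T_20,8=8×1709751003480+1492924634839=15170932662679; T_20,9=9×1144614626805+1709751003480=12011282644725; T_20,10=10×477297033785+1144614626805=5917584964655
r21: T_21,6=6×4306078895384+749206090500=26585679462804; T_21,7=7×11143554045652+4306078895384=82310957214948; T_21,8=8×15170932662679+11143554045652=132511015347084; T_21,9=9×12011282644725+15170932662679=123272476465204; T_21,10=10×5917584964655+12011282644725=71187132291275
r22: T_22,7=7×82310957214948+26585679462804=602762379967440; T_22,8=8×132511015347084+82310957214948=1142399079991620; T_22,9=9×123272476465204+132511015347084=1241963303533920; T_22,10=10×71187132291275+123272476465204=835143799377954
Read S(22,7) = 602762379967440, S(22,8) = 1142399079991620, S(22,9) = 1241963303533920, S(22,10) = 835143799377954.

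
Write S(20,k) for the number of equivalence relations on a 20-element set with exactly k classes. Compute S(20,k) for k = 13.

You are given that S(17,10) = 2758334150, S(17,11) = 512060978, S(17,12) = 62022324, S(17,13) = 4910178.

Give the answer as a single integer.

@18  (18,11):512060978·11+2758334150→8391004908, (18,12):62022324·12+512060978→1256328866, (18,13):4910178·13+62022324→125854638
@19  (19,12):1256328866·12+8391004908→23466951300, (19,13):125854638·13+1256328866→2892439160
@20  (20,13):2892439160·13+23466951300→61068660380
Read S(20,13) = 61068660380.

61068660380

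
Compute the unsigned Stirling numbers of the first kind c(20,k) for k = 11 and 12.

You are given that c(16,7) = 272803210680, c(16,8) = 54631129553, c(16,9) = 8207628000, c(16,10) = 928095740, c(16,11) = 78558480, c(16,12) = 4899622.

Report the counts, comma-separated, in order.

46280647751910, 4465226757381

@17  (17,8):54631129553·16+272803210680→1146901283528, (17,9):8207628000·16+54631129553→185953177553, (17,10):928095740·16+8207628000→23057159840, (17,11):78558480·16+928095740→2185031420, (17,12):4899622·16+78558480→156952432
@18  (18,9):185953177553·17+1146901283528→4308105301929, (18,10):23057159840·17+185953177553→577924894833, (18,11):2185031420·17+23057159840→60202693980, (18,12):156952432·17+2185031420→4853222764
@19  (19,10):577924894833·18+4308105301929→14710753408923, (19,11):60202693980·18+577924894833→1661573386473, (19,12):4853222764·18+60202693980→147560703732
@20  (20,11):1661573386473·19+14710753408923→46280647751910, (20,12):147560703732·19+1661573386473→4465226757381
Read c(20,11) = 46280647751910, c(20,12) = 4465226757381.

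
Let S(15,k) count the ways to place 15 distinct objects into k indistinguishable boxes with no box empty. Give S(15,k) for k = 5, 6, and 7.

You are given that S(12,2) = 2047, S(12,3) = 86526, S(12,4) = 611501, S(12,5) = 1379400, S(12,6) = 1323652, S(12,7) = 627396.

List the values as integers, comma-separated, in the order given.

@13  (13,3):86526·3+2047→261625, (13,4):611501·4+86526→2532530, (13,5):1379400·5+611501→7508501, (13,6):1323652·6+1379400→9321312, (13,7):627396·7+1323652→5715424
@14  (14,4):2532530·4+261625→10391745, (14,5):7508501·5+2532530→40075035, (14,6):9321312·6+7508501→63436373, (14,7):5715424·7+9321312→49329280
@15  (15,5):40075035·5+10391745→210766920, (15,6):63436373·6+40075035→420693273, (15,7):49329280·7+63436373→408741333
Read S(15,5) = 210766920, S(15,6) = 420693273, S(15,7) = 408741333.

210766920, 420693273, 408741333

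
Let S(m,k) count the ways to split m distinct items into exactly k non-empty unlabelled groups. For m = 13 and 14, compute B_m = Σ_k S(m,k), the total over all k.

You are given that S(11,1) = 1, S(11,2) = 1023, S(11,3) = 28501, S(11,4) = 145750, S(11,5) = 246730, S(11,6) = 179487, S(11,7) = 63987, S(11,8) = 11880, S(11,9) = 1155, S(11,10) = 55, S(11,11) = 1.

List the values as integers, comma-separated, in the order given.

27644437, 190899322

i=12: T(12,1)=0+1·1=1 | T(12,2)=1+2·1023=2047 | T(12,3)=1023+3·28501=86526 | T(12,4)=28501+4·145750=611501 | T(12,5)=145750+5·246730=1379400 | T(12,6)=246730+6·179487=1323652 | T(12,7)=179487+7·63987=627396 | T(12,8)=63987+8·11880=159027 | T(12,9)=11880+9·1155=22275 | T(12,10)=1155+10·55=1705 | T(12,11)=55+11·1=66 | T(12,12)=1+12·0=1
i=13: T(13,1)=0+1·1=1 | T(13,2)=1+2·2047=4095 | T(13,3)=2047+3·86526=261625 | T(13,4)=86526+4·611501=2532530 | T(13,5)=611501+5·1379400=7508501 | T(13,6)=1379400+6·1323652=9321312 | T(13,7)=1323652+7·627396=5715424 | T(13,8)=627396+8·159027=1899612 | T(13,9)=159027+9·22275=359502 | T(13,10)=22275+10·1705=39325 | T(13,11)=1705+11·66=2431 | T(13,12)=66+12·1=78 | T(13,13)=1+13·0=1
i=14: T(14,1)=0+1·1=1 | T(14,2)=1+2·4095=8191 | T(14,3)=4095+3·261625=788970 | T(14,4)=261625+4·2532530=10391745 | T(14,5)=2532530+5·7508501=40075035 | T(14,6)=7508501+6·9321312=63436373 | T(14,7)=9321312+7·5715424=49329280 | T(14,8)=5715424+8·1899612=20912320 | T(14,9)=1899612+9·359502=5135130 | T(14,10)=359502+10·39325=752752 | T(14,11)=39325+11·2431=66066 | T(14,12)=2431+12·78=3367 | T(14,13)=78+13·1=91 | T(14,14)=1+14·0=1
B_13 = ΣS(13,k) = 1+4095+261625+2532530+7508501+9321312+5715424+1899612+359502+39325+2431+78+1 = 27644437
B_14 = ΣS(14,k) = 1+8191+788970+10391745+40075035+63436373+49329280+20912320+5135130+752752+66066+3367+91+1 = 190899322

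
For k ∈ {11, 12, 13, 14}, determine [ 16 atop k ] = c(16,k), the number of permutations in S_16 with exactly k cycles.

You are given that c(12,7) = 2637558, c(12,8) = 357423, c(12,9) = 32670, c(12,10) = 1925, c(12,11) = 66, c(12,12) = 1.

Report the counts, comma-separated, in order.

78558480, 4899622, 218400, 6580

[13] T[13,8]:12*357423+2637558=6926634 · T[13,9]:12*32670+357423=749463 · T[13,10]:12*1925+32670=55770 · T[13,11]:12*66+1925=2717 · T[13,12]:12*1+66=78 · T[13,13]:12*0+1=1
[14] T[14,9]:13*749463+6926634=16669653 · T[14,10]:13*55770+749463=1474473 · T[14,11]:13*2717+55770=91091 · T[14,12]:13*78+2717=3731 · T[14,13]:13*1+78=91 · T[14,14]:13*0+1=1
[15] T[15,10]:14*1474473+16669653=37312275 · T[15,11]:14*91091+1474473=2749747 · T[15,12]:14*3731+91091=143325 · T[15,13]:14*91+3731=5005 · T[15,14]:14*1+91=105
[16] T[16,11]:15*2749747+37312275=78558480 · T[16,12]:15*143325+2749747=4899622 · T[16,13]:15*5005+143325=218400 · T[16,14]:15*105+5005=6580
Read c(16,11) = 78558480, c(16,12) = 4899622, c(16,13) = 218400, c(16,14) = 6580.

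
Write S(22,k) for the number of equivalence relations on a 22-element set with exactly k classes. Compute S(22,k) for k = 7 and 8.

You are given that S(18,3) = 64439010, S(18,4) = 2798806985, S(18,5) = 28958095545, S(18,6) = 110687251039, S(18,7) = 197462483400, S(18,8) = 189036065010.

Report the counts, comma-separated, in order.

i=19: T(19,4)=64439010+4·2798806985=11259666950 | T(19,5)=2798806985+5·28958095545=147589284710 | T(19,6)=28958095545+6·110687251039=693081601779 | T(19,7)=110687251039+7·197462483400=1492924634839 | T(19,8)=197462483400+8·189036065010=1709751003480
i=20: T(20,5)=11259666950+5·147589284710=749206090500 | T(20,6)=147589284710+6·693081601779=4306078895384 | T(20,7)=693081601779+7·1492924634839=11143554045652 | T(20,8)=1492924634839+8·1709751003480=15170932662679
i=21: T(21,6)=749206090500+6·4306078895384=26585679462804 | T(21,7)=4306078895384+7·11143554045652=82310957214948 | T(21,8)=11143554045652+8·15170932662679=132511015347084
i=22: T(22,7)=26585679462804+7·82310957214948=602762379967440 | T(22,8)=82310957214948+8·132511015347084=1142399079991620
Read S(22,7) = 602762379967440, S(22,8) = 1142399079991620.

602762379967440, 1142399079991620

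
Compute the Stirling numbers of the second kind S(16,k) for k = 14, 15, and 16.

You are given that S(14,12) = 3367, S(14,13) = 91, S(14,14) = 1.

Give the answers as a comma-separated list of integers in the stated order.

6020, 120, 1

[15] T[15,13]:13*91+3367=4550 · T[15,14]:14*1+91=105 · T[15,15]:15*0+1=1
[16] T[16,14]:14*105+4550=6020 · T[16,15]:15*1+105=120 · T[16,16]:16*0+1=1
Read S(16,14) = 6020, S(16,15) = 120, S(16,16) = 1.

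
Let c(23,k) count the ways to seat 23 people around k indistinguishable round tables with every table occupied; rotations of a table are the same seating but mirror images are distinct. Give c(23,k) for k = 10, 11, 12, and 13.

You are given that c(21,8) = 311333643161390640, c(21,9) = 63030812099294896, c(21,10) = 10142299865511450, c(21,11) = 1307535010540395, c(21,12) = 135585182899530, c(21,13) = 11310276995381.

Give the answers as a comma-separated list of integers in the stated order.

@22  (22,9):63030812099294896·21+311333643161390640→1634980697246583456, (22,10):10142299865511450·21+63030812099294896→276019109275035346, (22,11):1307535010540395·21+10142299865511450→37600535086859745, (22,12):135585182899530·21+1307535010540395→4154823851430525, (22,13):11310276995381·21+135585182899530→373100999802531
@23  (23,10):276019109275035346·22+1634980697246583456→7707401101297361068, (23,11):37600535086859745·22+276019109275035346→1103230881185949736, (23,12):4154823851430525·22+37600535086859745→129006659818331295, (23,13):373100999802531·22+4154823851430525→12363045847086207
Read c(23,10) = 7707401101297361068, c(23,11) = 1103230881185949736, c(23,12) = 129006659818331295, c(23,13) = 12363045847086207.

7707401101297361068, 1103230881185949736, 129006659818331295, 12363045847086207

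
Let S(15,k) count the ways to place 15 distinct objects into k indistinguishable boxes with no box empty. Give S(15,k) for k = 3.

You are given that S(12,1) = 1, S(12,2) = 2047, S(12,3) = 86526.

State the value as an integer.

row 13: T[13][1]=1·1+0=1  T[13][2]=2·2047+1=4095  T[13][3]=3·86526+2047=261625
row 14: T[14][2]=2·4095+1=8191  T[14][3]=3·261625+4095=788970
row 15: T[15][3]=3·788970+8191=2375101
Read S(15,3) = 2375101.

2375101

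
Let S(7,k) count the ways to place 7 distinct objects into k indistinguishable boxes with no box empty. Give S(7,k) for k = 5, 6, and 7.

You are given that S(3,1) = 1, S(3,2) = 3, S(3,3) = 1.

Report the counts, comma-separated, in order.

@4  (4,2):3·2+1→7, (4,3):1·3+3→6, (4,4):0·4+1→1
@5  (5,3):6·3+7→25, (5,4):1·4+6→10, (5,5):0·5+1→1
@6  (6,4):10·4+25→65, (6,5):1·5+10→15, (6,6):0·6+1→1
@7  (7,5):15·5+65→140, (7,6):1·6+15→21, (7,7):0·7+1→1
Read S(7,5) = 140, S(7,6) = 21, S(7,7) = 1.

140, 21, 1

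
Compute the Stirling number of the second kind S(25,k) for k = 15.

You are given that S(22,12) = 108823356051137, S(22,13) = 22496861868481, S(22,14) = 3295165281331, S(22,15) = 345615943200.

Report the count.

4299394655347200

r23: T_23,13=13×22496861868481+108823356051137=401282560341390; T_23,14=14×3295165281331+22496861868481=68629175807115; T_23,15=15×345615943200+3295165281331=8479404429331
r24: T_24,14=14×68629175807115+401282560341390=1362091021641000; T_24,15=15×8479404429331+68629175807115=195820242247080
r25: T_25,15=15×195820242247080+1362091021641000=4299394655347200
Read S(25,15) = 4299394655347200.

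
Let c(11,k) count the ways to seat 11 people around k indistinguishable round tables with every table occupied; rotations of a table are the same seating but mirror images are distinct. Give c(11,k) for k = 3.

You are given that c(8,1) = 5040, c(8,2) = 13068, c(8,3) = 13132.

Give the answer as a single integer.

r9: T_9,1=8×5040+0=40320; T_9,2=8×13068+5040=109584; T_9,3=8×13132+13068=118124
r10: T_10,2=9×109584+40320=1026576; T_10,3=9×118124+109584=1172700
r11: T_11,3=10×1172700+1026576=12753576
Read c(11,3) = 12753576.

12753576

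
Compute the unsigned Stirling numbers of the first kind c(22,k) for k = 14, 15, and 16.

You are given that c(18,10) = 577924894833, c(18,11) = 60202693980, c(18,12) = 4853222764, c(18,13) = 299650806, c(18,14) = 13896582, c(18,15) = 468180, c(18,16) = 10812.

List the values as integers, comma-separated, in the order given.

27188611869881, 1599718388730, 75289668850

row 19: T[19][11]=18·60202693980+577924894833=1661573386473  T[19][12]=18·4853222764+60202693980=147560703732  T[19][13]=18·299650806+4853222764=10246937272  T[19][14]=18·13896582+299650806=549789282  T[19][15]=18·468180+13896582=22323822  T[19][16]=18·10812+468180=662796
row 20: T[20][12]=19·147560703732+1661573386473=4465226757381  T[20][13]=19·10246937272+147560703732=342252511900  T[20][14]=19·549789282+10246937272=20692933630  T[20][15]=19·22323822+549789282=973941900  T[20][16]=19·662796+22323822=34916946
row 21: T[21][13]=20·342252511900+4465226757381=11310276995381  T[21][14]=20·20692933630+342252511900=756111184500  T[21][15]=20·973941900+20692933630=40171771630  T[21][16]=20·34916946+973941900=1672280820
row 22: T[22][14]=21·756111184500+11310276995381=27188611869881  T[22][15]=21·40171771630+756111184500=1599718388730  T[22][16]=21·1672280820+40171771630=75289668850
Read c(22,14) = 27188611869881, c(22,15) = 1599718388730, c(22,16) = 75289668850.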